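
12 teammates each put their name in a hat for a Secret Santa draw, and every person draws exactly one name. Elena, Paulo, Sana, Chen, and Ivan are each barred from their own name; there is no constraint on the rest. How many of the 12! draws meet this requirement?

312273360

Let A_j be the event that the j-th constrained one is fixed. By inclusion-exclusion over the 5 events:
Σ_{j=0}^{5} (-1)^j C(5,j)(12-j)!
= C(5,0)·12! - C(5,1)·11! + C(5,2)·10! - C(5,3)·9! + C(5,4)·8! - C(5,5)·7!
= 479001600 - 199584000 + 36288000 - 3628800 + 201600 - 5040
= 312273360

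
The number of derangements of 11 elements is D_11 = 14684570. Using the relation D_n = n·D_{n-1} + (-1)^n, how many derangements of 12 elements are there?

D_12 = 12·14684570 + 1 = 176214841.

176214841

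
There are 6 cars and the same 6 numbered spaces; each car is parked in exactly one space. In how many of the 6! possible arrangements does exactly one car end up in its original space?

264

Pick the single fixed position: C(6,1) = 6 ways.
The other 5 form a derangement: !5 = 44.
Total: 6 × 44 = 264.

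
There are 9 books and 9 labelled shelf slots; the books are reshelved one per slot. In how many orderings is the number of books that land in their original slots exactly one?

133497

Choose which one of the 9 is fixed: C(9,1) = 9.
The remaining 8 must be deranged: !8 = 14833.
Total: 9 × 14833 = 133497.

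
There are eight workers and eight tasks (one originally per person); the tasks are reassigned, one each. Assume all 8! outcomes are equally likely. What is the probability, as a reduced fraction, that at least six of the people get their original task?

29/40320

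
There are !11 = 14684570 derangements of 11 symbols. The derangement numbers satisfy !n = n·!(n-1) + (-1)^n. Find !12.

!12 = 12·14684570 + 1 = 176214841.

176214841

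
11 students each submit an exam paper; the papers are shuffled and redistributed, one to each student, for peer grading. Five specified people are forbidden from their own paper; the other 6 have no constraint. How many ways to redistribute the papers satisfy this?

25022880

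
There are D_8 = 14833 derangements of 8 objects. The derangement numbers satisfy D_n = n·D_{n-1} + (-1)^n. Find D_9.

133496

D_9 = 9·14833 - 1 = 133496.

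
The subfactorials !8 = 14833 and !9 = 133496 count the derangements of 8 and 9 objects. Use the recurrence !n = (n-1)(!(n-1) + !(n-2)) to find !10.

1334961

!10 = (10-1)·(!9 + !8) = 9·(133496 + 14833) = 9·148329 = 1334961.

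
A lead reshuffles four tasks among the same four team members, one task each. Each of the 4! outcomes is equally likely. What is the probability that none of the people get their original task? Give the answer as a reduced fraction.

3/8

Favorable outcomes: !4 = 9.
Total outcomes: 4! = 24.
Probability = 9/24 = 3/8.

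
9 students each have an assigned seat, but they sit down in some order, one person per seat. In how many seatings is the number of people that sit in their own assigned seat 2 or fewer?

333737

# with exactly i fixed is C(9,i)·!(9-i); sum over i=0..2:
  i=0: C(9,0)·!9 = 1·133496 = 133496
  i=1: C(9,1)·!8 = 9·14833 = 133497
  i=2: C(9,2)·!7 = 36·1854 = 66744
Total = 333737.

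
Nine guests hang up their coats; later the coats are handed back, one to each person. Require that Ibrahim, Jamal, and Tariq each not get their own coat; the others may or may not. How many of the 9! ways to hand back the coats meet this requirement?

Let A_j be the event that the j-th constrained one is fixed. By inclusion-exclusion over the 3 events:
Σ_{j=0}^{3} (-1)^j C(3,j)(9-j)!
= C(3,0)·9! - C(3,1)·8! + C(3,2)·7! - C(3,3)·6!
= 362880 - 120960 + 15120 - 720
= 256320

256320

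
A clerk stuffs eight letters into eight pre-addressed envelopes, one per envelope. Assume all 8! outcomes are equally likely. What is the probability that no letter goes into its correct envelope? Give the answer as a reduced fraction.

2119/5760

Favorable outcomes: !8 = 14833.
Total outcomes: 8! = 40320.
Probability = 14833/40320 = 2119/5760.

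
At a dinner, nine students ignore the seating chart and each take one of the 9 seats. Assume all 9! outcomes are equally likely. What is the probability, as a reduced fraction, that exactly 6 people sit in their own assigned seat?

Favorable outcomes: C(9,6)·!3 = 84·2 = 168.
Total outcomes: 9! = 362880.
Probability = 168/362880 = 1/2160.

1/2160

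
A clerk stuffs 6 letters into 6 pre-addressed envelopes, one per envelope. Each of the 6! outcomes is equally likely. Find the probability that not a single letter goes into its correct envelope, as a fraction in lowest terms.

53/144

Favorable outcomes: !6 = 265.
Total outcomes: 6! = 720.
Probability = 265/720 = 53/144.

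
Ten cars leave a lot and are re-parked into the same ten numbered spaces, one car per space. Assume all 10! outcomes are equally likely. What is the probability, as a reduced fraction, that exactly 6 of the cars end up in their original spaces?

1/1920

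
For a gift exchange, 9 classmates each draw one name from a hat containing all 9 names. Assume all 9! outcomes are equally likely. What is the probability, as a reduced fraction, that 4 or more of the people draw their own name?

Favorable outcomes: Σ_{i≥4} C(9,i)·!(9-i) = 126·44 + 126·9 + 84·2 + 36·1 + 9·0 + 1·1 = 6883.
Total outcomes: 9! = 362880.
Probability = 6883/362880 = 6883/362880.

6883/362880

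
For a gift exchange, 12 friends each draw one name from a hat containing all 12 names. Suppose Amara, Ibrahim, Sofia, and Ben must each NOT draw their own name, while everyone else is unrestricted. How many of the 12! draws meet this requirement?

Inclusion-exclusion on the 4 forbidden self-matches:
Σ_{j=0}^{4} (-1)^j C(4,j)(12-j)!
= C(4,0)·12! - C(4,1)·11! + C(4,2)·10! - C(4,3)·9! + C(4,4)·8!
= 479001600 - 159667200 + 21772800 - 1451520 + 40320
= 339696000

339696000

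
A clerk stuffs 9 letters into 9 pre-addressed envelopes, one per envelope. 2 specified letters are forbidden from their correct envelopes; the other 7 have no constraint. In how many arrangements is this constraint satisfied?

Inclusion-exclusion on the 2 forbidden self-matches:
Σ_{j=0}^{2} (-1)^j C(2,j)(9-j)!
= C(2,0)·9! - C(2,1)·8! + C(2,2)·7!
= 362880 - 80640 + 5040
= 287280

287280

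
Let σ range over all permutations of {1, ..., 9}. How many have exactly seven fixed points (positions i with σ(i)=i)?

Pick the 7 fixed positions: C(9,7) = 36 ways.
The other 2 form a derangement: !2 = 1.
Total: 36 × 1 = 36.

36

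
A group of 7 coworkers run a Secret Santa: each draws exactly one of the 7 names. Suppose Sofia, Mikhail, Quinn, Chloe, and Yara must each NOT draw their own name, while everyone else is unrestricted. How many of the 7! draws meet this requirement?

2428

Let A_j be the event that the j-th constrained one is fixed. By inclusion-exclusion over the 5 events:
Σ_{j=0}^{5} (-1)^j C(5,j)(7-j)!
= C(5,0)·7! - C(5,1)·6! + C(5,2)·5! - C(5,3)·4! + C(5,4)·3! - C(5,5)·2!
= 5040 - 3600 + 1200 - 240 + 30 - 2
= 2428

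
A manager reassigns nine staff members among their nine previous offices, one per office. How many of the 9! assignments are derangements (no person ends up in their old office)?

133496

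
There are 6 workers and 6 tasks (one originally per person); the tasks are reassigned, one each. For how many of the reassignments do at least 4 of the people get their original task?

16

Sum C(6,i)·!(6-i) for i = 4..6:
  i=4: C(6,4)·!2 = 15·1 = 15
  i=5: C(6,5)·!1 = 6·0 = 0
  i=6: C(6,6)·!0 = 1·1 = 1
Total = 16.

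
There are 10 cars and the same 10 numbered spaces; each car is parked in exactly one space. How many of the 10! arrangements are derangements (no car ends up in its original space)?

1334961

!10 = 10! · Σ_{k=0}^{10} (-1)^k/k!
= 10! - 10!/1! + 10!/2! - 10!/3! + 10!/4! - 10!/5! + 10!/6! - 10!/7! + 10!/8! - 10!/9! + 10!/10!
= 3628800 - 3628800 + 1814400 - 604800 + 151200 - 30240 + 5040 - 720 + 90 - 10 + 1
= 1334961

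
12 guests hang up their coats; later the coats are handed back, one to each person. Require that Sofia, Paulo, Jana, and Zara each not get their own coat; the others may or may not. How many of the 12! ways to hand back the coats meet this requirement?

339696000

Inclusion-exclusion on the 4 forbidden self-matches:
Σ_{j=0}^{4} (-1)^j C(4,j)(12-j)!
= C(4,0)·12! - C(4,1)·11! + C(4,2)·10! - C(4,3)·9! + C(4,4)·8!
= 479001600 - 159667200 + 21772800 - 1451520 + 40320
= 339696000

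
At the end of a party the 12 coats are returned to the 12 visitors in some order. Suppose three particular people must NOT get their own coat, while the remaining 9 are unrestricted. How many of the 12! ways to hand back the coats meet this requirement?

Inclusion-exclusion on the 3 forbidden self-matches:
Σ_{j=0}^{3} (-1)^j C(3,j)(12-j)!
= C(3,0)·12! - C(3,1)·11! + C(3,2)·10! - C(3,3)·9!
= 479001600 - 119750400 + 10886400 - 362880
= 369774720

369774720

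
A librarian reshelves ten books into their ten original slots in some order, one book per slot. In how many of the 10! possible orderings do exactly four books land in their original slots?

Choose which 4 of the 10 are fixed: C(10,4) = 210.
The other 6 form a derangement: !6 = 265.
Total: 210 × 265 = 55650.

55650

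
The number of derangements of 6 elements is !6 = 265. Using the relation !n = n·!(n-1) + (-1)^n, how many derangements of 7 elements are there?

1854

!7 = 7·265 - 1 = 1854.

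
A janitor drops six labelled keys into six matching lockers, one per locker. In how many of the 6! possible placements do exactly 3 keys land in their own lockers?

40

Pick the 3 fixed positions: C(6,3) = 20 ways.
The remaining 3 must be deranged: !3 = 2.
Total: 20 × 2 = 40.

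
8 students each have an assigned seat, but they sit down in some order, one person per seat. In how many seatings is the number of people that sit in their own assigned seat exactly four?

630

Choose which 4 of the 8 are fixed: C(8,4) = 70.
The other 4 form a derangement: !4 = 9.
Total: 70 × 9 = 630.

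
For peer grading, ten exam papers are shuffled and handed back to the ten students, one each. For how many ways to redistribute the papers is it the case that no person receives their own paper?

1334961

Recurrence: !10 = 10·!9 + (-1)^10.
!10 = 10·133496 + 1 = 1334961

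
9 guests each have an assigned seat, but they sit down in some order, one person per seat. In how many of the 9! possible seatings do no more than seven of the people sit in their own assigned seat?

362879

Sum C(9,i)·!(9-i) for i = 0..7:
  i=0: C(9,0)·!9 = 1·133496 = 133496
  i=1: C(9,1)·!8 = 9·14833 = 133497
  i=2: C(9,2)·!7 = 36·1854 = 66744
  i=3: C(9,3)·!6 = 84·265 = 22260
  i=4: C(9,4)·!5 = 126·44 = 5544
  i=5: C(9,5)·!4 = 126·9 = 1134
  i=6: C(9,6)·!3 = 84·2 = 168
  i=7: C(9,7)·!2 = 36·1 = 36
Total = 362879.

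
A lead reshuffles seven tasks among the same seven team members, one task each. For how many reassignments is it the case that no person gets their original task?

Recurrence: !7 = 7·!6 + (-1)^7.
!7 = 7·265 - 1 = 1854

1854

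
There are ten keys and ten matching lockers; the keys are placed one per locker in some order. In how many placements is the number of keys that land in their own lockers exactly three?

222480

Choose which 3 of the 10 are fixed: C(10,3) = 120.
The other 7 form a derangement: !7 = 1854.
Total: 120 × 1854 = 222480.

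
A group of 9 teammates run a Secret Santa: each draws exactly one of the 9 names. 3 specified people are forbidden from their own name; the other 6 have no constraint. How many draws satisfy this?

256320

Let A_j be the event that the j-th constrained one is fixed. By inclusion-exclusion over the 3 events:
Σ_{j=0}^{3} (-1)^j C(3,j)(9-j)!
= C(3,0)·9! - C(3,1)·8! + C(3,2)·7! - C(3,3)·6!
= 362880 - 120960 + 15120 - 720
= 256320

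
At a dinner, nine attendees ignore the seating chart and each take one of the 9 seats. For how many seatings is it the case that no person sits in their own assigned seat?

The subfactorial !9 = [9!/e] (nearest integer).
9! = 362880, and 362880/e ≈ 133496.09, so !9 = 133496.

133496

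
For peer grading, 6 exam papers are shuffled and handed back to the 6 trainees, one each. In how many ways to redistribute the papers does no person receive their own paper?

By inclusion-exclusion, !6 = Σ (-1)^k · 6!/k! for k=0..6
= 6! - 6!/1! + 6!/2! - 6!/3! + 6!/4! - 6!/5! + 6!/6!
= 720 - 720 + 360 - 120 + 30 - 6 + 1
= 265

265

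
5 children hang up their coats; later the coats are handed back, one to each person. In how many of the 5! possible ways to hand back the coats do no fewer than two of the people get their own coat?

31

Sum C(5,i)·!(5-i) for i = 2..5:
  i=2: C(5,2)·!3 = 10·2 = 20
  i=3: C(5,3)·!2 = 10·1 = 10
  i=4: C(5,4)·!1 = 5·0 = 0
  i=5: C(5,5)·!0 = 1·1 = 1
Total = 31.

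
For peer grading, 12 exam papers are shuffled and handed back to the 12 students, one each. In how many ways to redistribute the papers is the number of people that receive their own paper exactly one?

176214840

Choose which one of the 12 is fixed: C(12,1) = 12.
The remaining 11 must be deranged: !11 = 14684570.
Total: 12 × 14684570 = 176214840.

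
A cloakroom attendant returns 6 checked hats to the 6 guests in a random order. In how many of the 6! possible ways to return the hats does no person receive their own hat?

265

Use !n = n·!(n-1) + (-1)^n.
!6 = 6·44 + 1 = 265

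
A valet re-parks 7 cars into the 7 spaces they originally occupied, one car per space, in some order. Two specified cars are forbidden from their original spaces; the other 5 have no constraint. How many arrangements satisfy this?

3720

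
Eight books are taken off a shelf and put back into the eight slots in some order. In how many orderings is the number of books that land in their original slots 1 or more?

25487

# with exactly i fixed is C(8,i)·!(8-i); sum over i=1..8:
  i=1: C(8,1)·!7 = 8·1854 = 14832
  i=2: C(8,2)·!6 = 28·265 = 7420
  i=3: C(8,3)·!5 = 56·44 = 2464
  i=4: C(8,4)·!4 = 70·9 = 630
  i=5: C(8,5)·!3 = 56·2 = 112
  i=6: C(8,6)·!2 = 28·1 = 28
  i=7: C(8,7)·!1 = 8·0 = 0
  i=8: C(8,8)·!0 = 1·1 = 1
Total = 25487.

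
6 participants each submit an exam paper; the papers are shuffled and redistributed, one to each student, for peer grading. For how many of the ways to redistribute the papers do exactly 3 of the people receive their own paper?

40

Pick the 3 fixed positions: C(6,3) = 20 ways.
The remaining 3 must be deranged: !3 = 2.
Total: 20 × 2 = 40.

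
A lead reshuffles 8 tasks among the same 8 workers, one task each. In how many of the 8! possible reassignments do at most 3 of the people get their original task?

39549

Sum C(8,i)·!(8-i) for i = 0..3:
  i=0: C(8,0)·!8 = 1·14833 = 14833
  i=1: C(8,1)·!7 = 8·1854 = 14832
  i=2: C(8,2)·!6 = 28·265 = 7420
  i=3: C(8,3)·!5 = 56·44 = 2464
Total = 39549.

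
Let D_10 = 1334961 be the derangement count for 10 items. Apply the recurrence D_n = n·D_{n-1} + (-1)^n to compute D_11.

14684570

D_11 = 11·1334961 - 1 = 14684570.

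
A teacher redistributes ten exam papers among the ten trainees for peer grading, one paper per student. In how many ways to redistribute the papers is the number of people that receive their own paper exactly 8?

Choose which 8 of the 10 are fixed: C(10,8) = 45.
The other 2 form a derangement: !2 = 1.
Total: 45 × 1 = 45.

45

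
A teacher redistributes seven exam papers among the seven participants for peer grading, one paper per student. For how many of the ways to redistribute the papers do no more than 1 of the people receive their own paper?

3709

# with exactly i fixed is C(7,i)·!(7-i); sum over i=0..1:
  i=0: C(7,0)·!7 = 1·1854 = 1854
  i=1: C(7,1)·!6 = 7·265 = 1855
Total = 3709.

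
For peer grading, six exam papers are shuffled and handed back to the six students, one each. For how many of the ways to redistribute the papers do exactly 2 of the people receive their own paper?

135

Choose which 2 of the 6 are fixed: C(6,2) = 15.
The other 4 form a derangement: !4 = 9.
Total: 15 × 9 = 135.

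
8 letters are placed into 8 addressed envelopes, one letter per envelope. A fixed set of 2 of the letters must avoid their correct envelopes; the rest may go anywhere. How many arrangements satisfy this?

Let A_j be the event that the j-th constrained one is fixed. By inclusion-exclusion over the 2 events:
Σ_{j=0}^{2} (-1)^j C(2,j)(8-j)!
= C(2,0)·8! - C(2,1)·7! + C(2,2)·6!
= 40320 - 10080 + 720
= 30960

30960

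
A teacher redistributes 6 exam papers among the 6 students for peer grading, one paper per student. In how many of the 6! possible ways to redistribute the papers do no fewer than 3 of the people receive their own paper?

56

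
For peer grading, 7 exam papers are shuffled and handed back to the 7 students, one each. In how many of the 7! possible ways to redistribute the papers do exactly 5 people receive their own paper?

21

Choose which 5 of the 7 are fixed: C(7,5) = 21.
The remaining 2 must be deranged: !2 = 1.
Total: 21 × 1 = 21.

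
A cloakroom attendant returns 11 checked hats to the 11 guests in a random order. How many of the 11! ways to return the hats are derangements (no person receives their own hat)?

14684570

By inclusion-exclusion, !11 = Σ (-1)^k · 11!/k! for k=0..11
= 11! - 11!/1! + 11!/2! - 11!/3! + 11!/4! - 11!/5! + 11!/6! - 11!/7! + 11!/8! - 11!/9! + 11!/10! - 11!/11!
= 39916800 - 39916800 + 19958400 - 6652800 + 1663200 - 332640 + 55440 - 7920 + 990 - 110 + 11 - 1
= 14684570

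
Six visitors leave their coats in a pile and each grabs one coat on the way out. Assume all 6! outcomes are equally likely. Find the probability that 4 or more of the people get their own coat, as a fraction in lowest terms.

1/45

Favorable outcomes: Σ_{i≥4} C(6,i)·!(6-i) = 15·1 + 6·0 + 1·1 = 16.
Total outcomes: 6! = 720.
Probability = 16/720 = 1/45.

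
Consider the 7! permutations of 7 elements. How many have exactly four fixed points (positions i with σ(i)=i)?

70

Pick the 4 fixed positions: C(7,4) = 35 ways.
The remaining 3 must be deranged: !3 = 2.
Total: 35 × 2 = 70.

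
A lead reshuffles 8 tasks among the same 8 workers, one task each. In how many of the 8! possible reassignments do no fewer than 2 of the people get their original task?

Sum C(8,i)·!(8-i) for i = 2..8:
  i=2: C(8,2)·!6 = 28·265 = 7420
  i=3: C(8,3)·!5 = 56·44 = 2464
  i=4: C(8,4)·!4 = 70·9 = 630
  i=5: C(8,5)·!3 = 56·2 = 112
  i=6: C(8,6)·!2 = 28·1 = 28
  i=7: C(8,7)·!1 = 8·0 = 0
  i=8: C(8,8)·!0 = 1·1 = 1
Total = 10655.

10655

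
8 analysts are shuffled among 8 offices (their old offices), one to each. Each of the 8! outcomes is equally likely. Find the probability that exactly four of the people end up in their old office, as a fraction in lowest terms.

1/64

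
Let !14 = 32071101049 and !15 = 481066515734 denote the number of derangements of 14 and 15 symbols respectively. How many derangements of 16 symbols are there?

7697064251745

!16 = (16-1)·(!15 + !14) = 15·(481066515734 + 32071101049) = 15·513137616783 = 7697064251745.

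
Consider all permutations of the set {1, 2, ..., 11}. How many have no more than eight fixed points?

39916744

Sum C(11,i)·!(11-i) for i = 0..8:
  i=0: C(11,0)·!11 = 1·14684570 = 14684570
  i=1: C(11,1)·!10 = 11·1334961 = 14684571
  i=2: C(11,2)·!9 = 55·133496 = 7342280
  i=3: C(11,3)·!8 = 165·14833 = 2447445
  i=4: C(11,4)·!7 = 330·1854 = 611820
  i=5: C(11,5)·!6 = 462·265 = 122430
  i=6: C(11,6)·!5 = 462·44 = 20328
  i=7: C(11,7)·!4 = 330·9 = 2970
  i=8: C(11,8)·!3 = 165·2 = 330
Total = 39916744.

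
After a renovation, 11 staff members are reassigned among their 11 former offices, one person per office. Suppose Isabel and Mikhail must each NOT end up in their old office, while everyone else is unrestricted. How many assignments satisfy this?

33022080

Let A_j be the event that the j-th constrained one is fixed. By inclusion-exclusion over the 2 events:
Σ_{j=0}^{2} (-1)^j C(2,j)(11-j)!
= C(2,0)·11! - C(2,1)·10! + C(2,2)·9!
= 39916800 - 7257600 + 362880
= 33022080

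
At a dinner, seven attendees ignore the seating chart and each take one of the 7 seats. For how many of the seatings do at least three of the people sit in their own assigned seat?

Sum C(7,i)·!(7-i) for i = 3..7:
  i=3: C(7,3)·!4 = 35·9 = 315
  i=4: C(7,4)·!3 = 35·2 = 70
  i=5: C(7,5)·!2 = 21·1 = 21
  i=6: C(7,6)·!1 = 7·0 = 0
  i=7: C(7,7)·!0 = 1·1 = 1
Total = 407.

407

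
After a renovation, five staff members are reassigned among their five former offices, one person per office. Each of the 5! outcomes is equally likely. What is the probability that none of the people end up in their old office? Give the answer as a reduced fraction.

Favorable outcomes: !5 = 44.
Total outcomes: 5! = 120.
Probability = 44/120 = 11/30.

11/30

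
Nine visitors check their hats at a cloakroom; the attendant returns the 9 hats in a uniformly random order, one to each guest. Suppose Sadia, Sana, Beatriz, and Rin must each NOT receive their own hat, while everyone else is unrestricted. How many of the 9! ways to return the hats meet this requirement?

229080

Inclusion-exclusion on the 4 forbidden self-matches:
Σ_{j=0}^{4} (-1)^j C(4,j)(9-j)!
= C(4,0)·9! - C(4,1)·8! + C(4,2)·7! - C(4,3)·6! + C(4,4)·5!
= 362880 - 161280 + 30240 - 2880 + 120
= 229080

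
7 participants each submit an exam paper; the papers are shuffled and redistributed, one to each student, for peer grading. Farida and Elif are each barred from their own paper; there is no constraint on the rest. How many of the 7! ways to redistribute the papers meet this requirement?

Inclusion-exclusion on the 2 forbidden self-matches:
Σ_{j=0}^{2} (-1)^j C(2,j)(7-j)!
= C(2,0)·7! - C(2,1)·6! + C(2,2)·5!
= 5040 - 1440 + 120
= 3720

3720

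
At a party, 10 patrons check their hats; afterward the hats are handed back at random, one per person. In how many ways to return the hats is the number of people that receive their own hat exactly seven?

240

Pick the 7 fixed positions: C(10,7) = 120 ways.
The remaining 3 must be deranged: !3 = 2.
Total: 120 × 2 = 240.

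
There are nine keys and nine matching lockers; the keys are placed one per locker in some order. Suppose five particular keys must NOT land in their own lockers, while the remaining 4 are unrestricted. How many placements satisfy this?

205056

Let A_j be the event that the j-th constrained one is fixed. By inclusion-exclusion over the 5 events:
Σ_{j=0}^{5} (-1)^j C(5,j)(9-j)!
= C(5,0)·9! - C(5,1)·8! + C(5,2)·7! - C(5,3)·6! + C(5,4)·5! - C(5,5)·4!
= 362880 - 201600 + 50400 - 7200 + 600 - 24
= 205056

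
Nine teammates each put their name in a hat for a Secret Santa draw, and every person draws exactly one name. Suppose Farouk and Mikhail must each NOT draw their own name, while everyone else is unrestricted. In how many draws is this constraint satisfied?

287280

Let A_j be the event that the j-th constrained one is fixed. By inclusion-exclusion over the 2 events:
Σ_{j=0}^{2} (-1)^j C(2,j)(9-j)!
= C(2,0)·9! - C(2,1)·8! + C(2,2)·7!
= 362880 - 80640 + 5040
= 287280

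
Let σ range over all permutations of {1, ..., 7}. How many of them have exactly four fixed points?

70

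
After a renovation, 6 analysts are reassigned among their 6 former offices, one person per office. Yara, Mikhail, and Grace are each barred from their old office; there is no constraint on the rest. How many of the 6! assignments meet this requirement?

426

Let A_j be the event that the j-th constrained one is fixed. By inclusion-exclusion over the 3 events:
Σ_{j=0}^{3} (-1)^j C(3,j)(6-j)!
= C(3,0)·6! - C(3,1)·5! + C(3,2)·4! - C(3,3)·3!
= 720 - 360 + 72 - 6
= 426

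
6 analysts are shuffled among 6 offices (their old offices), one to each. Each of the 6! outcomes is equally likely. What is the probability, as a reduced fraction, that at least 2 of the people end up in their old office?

191/720

Favorable outcomes: Σ_{i≥2} C(6,i)·!(6-i) = 15·9 + 20·2 + 15·1 + 6·0 + 1·1 = 191.
Total outcomes: 6! = 720.
Probability = 191/720 = 191/720.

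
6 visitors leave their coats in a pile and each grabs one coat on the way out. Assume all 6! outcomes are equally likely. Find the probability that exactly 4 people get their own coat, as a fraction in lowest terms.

1/48

Favorable outcomes: C(6,4)·!2 = 15·1 = 15.
Total outcomes: 6! = 720.
Probability = 15/720 = 1/48.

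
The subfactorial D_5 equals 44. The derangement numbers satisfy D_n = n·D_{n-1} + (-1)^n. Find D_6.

265

D_6 = 6·44 + 1 = 265.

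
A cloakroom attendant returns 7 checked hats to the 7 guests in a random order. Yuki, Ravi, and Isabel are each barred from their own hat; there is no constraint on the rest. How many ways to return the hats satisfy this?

3216

Inclusion-exclusion on the 3 forbidden self-matches:
Σ_{j=0}^{3} (-1)^j C(3,j)(7-j)!
= C(3,0)·7! - C(3,1)·6! + C(3,2)·5! - C(3,3)·4!
= 5040 - 2160 + 360 - 24
= 3216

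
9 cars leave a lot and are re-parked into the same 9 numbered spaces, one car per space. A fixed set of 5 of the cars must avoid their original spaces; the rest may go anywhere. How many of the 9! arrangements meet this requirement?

Let A_j be the event that the j-th constrained one is fixed. By inclusion-exclusion over the 5 events:
Σ_{j=0}^{5} (-1)^j C(5,j)(9-j)!
= C(5,0)·9! - C(5,1)·8! + C(5,2)·7! - C(5,3)·6! + C(5,4)·5! - C(5,5)·4!
= 362880 - 201600 + 50400 - 7200 + 600 - 24
= 205056

205056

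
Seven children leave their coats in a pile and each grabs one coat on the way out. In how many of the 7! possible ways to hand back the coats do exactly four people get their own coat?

Pick the 4 fixed positions: C(7,4) = 35 ways.
The other 3 form a derangement: !3 = 2.
Total: 35 × 2 = 70.

70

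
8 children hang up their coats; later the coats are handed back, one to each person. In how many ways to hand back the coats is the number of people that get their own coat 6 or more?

29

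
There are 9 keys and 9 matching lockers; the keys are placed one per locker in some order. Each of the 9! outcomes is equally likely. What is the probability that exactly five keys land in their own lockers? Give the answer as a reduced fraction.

1/320

Favorable outcomes: C(9,5)·!4 = 126·9 = 1134.
Total outcomes: 9! = 362880.
Probability = 1134/362880 = 1/320.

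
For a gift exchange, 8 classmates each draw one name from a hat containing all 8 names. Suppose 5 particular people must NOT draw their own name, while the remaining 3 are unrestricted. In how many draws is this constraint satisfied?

21234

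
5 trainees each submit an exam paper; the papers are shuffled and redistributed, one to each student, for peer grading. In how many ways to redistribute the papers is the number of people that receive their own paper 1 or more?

# with exactly i fixed is C(5,i)·!(5-i); sum over i=1..5:
  i=1: C(5,1)·!4 = 5·9 = 45
  i=2: C(5,2)·!3 = 10·2 = 20
  i=3: C(5,3)·!2 = 10·1 = 10
  i=4: C(5,4)·!1 = 5·0 = 0
  i=5: C(5,5)·!0 = 1·1 = 1
Total = 76.

76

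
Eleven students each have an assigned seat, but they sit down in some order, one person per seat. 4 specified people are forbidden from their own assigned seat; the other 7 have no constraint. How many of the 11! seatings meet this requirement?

27422640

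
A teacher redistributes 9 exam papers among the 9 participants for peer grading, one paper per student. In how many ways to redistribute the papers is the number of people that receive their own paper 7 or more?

# with exactly i fixed is C(9,i)·!(9-i); sum over i=7..9:
  i=7: C(9,7)·!2 = 36·1 = 36
  i=8: C(9,8)·!1 = 9·0 = 0
  i=9: C(9,9)·!0 = 1·1 = 1
Total = 37.

37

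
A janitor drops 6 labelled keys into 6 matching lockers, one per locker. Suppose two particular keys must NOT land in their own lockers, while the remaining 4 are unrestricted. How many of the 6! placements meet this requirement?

504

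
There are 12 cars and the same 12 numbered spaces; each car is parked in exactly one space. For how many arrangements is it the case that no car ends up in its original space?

By inclusion-exclusion, !12 = Σ (-1)^k · 12!/k! for k=0..12
= 12! - 12!/1! + 12!/2! - 12!/3! + 12!/4! - 12!/5! + 12!/6! - 12!/7! + 12!/8! - 12!/9! + 12!/10! - 12!/11! + 12!/12!
= 479001600 - 479001600 + 239500800 - 79833600 + 19958400 - 3991680 + 665280 - 95040 + 11880 - 1320 + 132 - 12 + 1
= 176214841

176214841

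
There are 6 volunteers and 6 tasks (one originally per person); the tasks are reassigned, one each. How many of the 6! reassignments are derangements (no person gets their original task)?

265

Use !n = (n-1)(!(n-1) + !(n-2)).
!6 = 5·(44 + 9) = 5·53 = 265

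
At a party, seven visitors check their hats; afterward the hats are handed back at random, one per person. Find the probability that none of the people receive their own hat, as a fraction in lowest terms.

103/280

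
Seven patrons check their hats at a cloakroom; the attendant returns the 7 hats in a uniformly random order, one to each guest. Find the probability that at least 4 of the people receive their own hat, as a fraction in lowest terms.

23/1260

Favorable outcomes: Σ_{i≥4} C(7,i)·!(7-i) = 35·2 + 21·1 + 7·0 + 1·1 = 92.
Total outcomes: 7! = 5040.
Probability = 92/5040 = 23/1260.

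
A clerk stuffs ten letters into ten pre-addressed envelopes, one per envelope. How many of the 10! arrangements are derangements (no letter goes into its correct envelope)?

1334961

The subfactorial !10 = [10!/e] (nearest integer).
10! = 3628800, and 3628800/e ≈ 1334960.92, so !10 = 1334961.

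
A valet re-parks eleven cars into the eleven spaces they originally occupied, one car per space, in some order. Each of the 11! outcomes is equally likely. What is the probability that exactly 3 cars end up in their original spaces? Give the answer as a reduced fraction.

Favorable outcomes: C(11,3)·!8 = 165·14833 = 2447445.
Total outcomes: 11! = 39916800.
Probability = 2447445/39916800 = 2119/34560.

2119/34560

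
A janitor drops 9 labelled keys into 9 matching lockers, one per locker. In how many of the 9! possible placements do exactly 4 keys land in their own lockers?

5544

Pick the 4 fixed positions: C(9,4) = 126 ways.
The remaining 5 must be deranged: !5 = 44.
Total: 126 × 44 = 5544.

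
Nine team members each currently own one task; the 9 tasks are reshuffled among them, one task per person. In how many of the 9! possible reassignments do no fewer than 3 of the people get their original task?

29143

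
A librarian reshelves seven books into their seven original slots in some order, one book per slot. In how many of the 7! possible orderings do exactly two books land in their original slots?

924

Choose which 2 of the 7 are fixed: C(7,2) = 21.
The remaining 5 must be deranged: !5 = 44.
Total: 21 × 44 = 924.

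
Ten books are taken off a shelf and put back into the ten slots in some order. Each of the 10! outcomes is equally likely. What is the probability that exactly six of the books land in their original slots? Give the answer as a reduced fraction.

1/1920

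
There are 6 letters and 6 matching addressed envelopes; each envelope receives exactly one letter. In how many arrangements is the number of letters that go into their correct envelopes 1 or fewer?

529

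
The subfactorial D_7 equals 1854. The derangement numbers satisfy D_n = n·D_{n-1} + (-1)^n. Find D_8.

14833

D_8 = 8·1854 + 1 = 14833.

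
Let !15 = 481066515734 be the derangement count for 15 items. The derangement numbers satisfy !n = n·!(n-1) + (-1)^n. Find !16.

!16 = 16·481066515734 + 1 = 7697064251745.

7697064251745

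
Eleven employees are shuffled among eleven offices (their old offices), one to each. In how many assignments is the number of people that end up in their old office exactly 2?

Choose which 2 of the 11 are fixed: C(11,2) = 55.
The other 9 form a derangement: !9 = 133496.
Total: 55 × 133496 = 7342280.

7342280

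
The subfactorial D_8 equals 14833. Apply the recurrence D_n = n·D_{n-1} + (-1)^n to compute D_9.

133496

D_9 = 9·14833 - 1 = 133496.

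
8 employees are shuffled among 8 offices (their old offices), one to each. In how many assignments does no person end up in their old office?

14833

!8 = 8! · Σ_{k=0}^{8} (-1)^k/k!
= 8! - 8!/1! + 8!/2! - 8!/3! + 8!/4! - 8!/5! + 8!/6! - 8!/7! + 8!/8!
= 40320 - 40320 + 20160 - 6720 + 1680 - 336 + 56 - 8 + 1
= 14833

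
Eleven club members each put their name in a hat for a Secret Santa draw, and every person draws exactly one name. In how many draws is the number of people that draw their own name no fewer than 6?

Sum C(11,i)·!(11-i) for i = 6..11:
  i=6: C(11,6)·!5 = 462·44 = 20328
  i=7: C(11,7)·!4 = 330·9 = 2970
  i=8: C(11,8)·!3 = 165·2 = 330
  i=9: C(11,9)·!2 = 55·1 = 55
  i=10: C(11,10)·!1 = 11·0 = 0
  i=11: C(11,11)·!0 = 1·1 = 1
Total = 23684.

23684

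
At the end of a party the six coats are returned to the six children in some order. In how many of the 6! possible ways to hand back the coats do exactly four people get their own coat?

Pick the 4 fixed positions: C(6,4) = 15 ways.
The remaining 2 must be deranged: !2 = 1.
Total: 15 × 1 = 15.

15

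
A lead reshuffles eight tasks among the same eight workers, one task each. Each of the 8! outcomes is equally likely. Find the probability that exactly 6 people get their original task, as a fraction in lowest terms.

1/1440

Favorable outcomes: C(8,6)·!2 = 28·1 = 28.
Total outcomes: 8! = 40320.
Probability = 28/40320 = 1/1440.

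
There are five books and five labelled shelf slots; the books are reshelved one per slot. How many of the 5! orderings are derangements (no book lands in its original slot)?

!5 = 5! · Σ_{k=0}^{5} (-1)^k/k!
= 5! - 5!/1! + 5!/2! - 5!/3! + 5!/4! - 5!/5!
= 120 - 120 + 60 - 20 + 5 - 1
= 44

44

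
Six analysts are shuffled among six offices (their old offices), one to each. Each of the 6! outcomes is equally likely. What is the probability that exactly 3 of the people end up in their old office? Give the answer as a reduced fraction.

1/18

Favorable outcomes: C(6,3)·!3 = 20·2 = 40.
Total outcomes: 6! = 720.
Probability = 40/720 = 1/18.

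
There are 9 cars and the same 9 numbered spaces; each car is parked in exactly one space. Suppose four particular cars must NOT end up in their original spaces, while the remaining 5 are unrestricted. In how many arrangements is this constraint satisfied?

229080

Inclusion-exclusion on the 4 forbidden self-matches:
Σ_{j=0}^{4} (-1)^j C(4,j)(9-j)!
= C(4,0)·9! - C(4,1)·8! + C(4,2)·7! - C(4,3)·6! + C(4,4)·5!
= 362880 - 161280 + 30240 - 2880 + 120
= 229080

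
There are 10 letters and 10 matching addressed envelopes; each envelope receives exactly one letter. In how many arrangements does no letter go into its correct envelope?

!10 = 10! · Σ_{k=0}^{10} (-1)^k/k!
= 10! - 10!/1! + 10!/2! - 10!/3! + 10!/4! - 10!/5! + 10!/6! - 10!/7! + 10!/8! - 10!/9! + 10!/10!
= 3628800 - 3628800 + 1814400 - 604800 + 151200 - 30240 + 5040 - 720 + 90 - 10 + 1
= 1334961

1334961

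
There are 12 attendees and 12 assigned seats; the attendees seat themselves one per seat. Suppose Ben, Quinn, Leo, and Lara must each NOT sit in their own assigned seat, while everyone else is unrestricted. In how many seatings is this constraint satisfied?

339696000

Let A_j be the event that the j-th constrained one is fixed. By inclusion-exclusion over the 4 events:
Σ_{j=0}^{4} (-1)^j C(4,j)(12-j)!
= C(4,0)·12! - C(4,1)·11! + C(4,2)·10! - C(4,3)·9! + C(4,4)·8!
= 479001600 - 159667200 + 21772800 - 1451520 + 40320
= 339696000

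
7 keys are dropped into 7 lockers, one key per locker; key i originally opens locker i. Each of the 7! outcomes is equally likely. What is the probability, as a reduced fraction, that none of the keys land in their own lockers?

103/280

Favorable outcomes: !7 = 1854.
Total outcomes: 7! = 5040.
Probability = 1854/5040 = 103/280.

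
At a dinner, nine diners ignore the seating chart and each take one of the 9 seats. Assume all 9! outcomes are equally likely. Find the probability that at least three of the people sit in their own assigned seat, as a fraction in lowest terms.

29143/362880

Favorable outcomes: Σ_{i≥3} C(9,i)·!(9-i) = 84·265 + 126·44 + 126·9 + 84·2 + 36·1 + 9·0 + 1·1 = 29143.
Total outcomes: 9! = 362880.
Probability = 29143/362880 = 29143/362880.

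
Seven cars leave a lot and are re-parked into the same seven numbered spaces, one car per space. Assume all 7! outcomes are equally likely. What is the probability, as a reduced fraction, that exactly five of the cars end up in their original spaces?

Favorable outcomes: C(7,5)·!2 = 21·1 = 21.
Total outcomes: 7! = 5040.
Probability = 21/5040 = 1/240.

1/240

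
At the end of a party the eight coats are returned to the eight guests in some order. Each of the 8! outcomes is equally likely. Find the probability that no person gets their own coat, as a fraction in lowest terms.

2119/5760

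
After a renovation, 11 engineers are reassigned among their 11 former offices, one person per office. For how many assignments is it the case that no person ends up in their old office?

By inclusion-exclusion, !11 = Σ (-1)^k · 11!/k! for k=0..11
= 11! - 11!/1! + 11!/2! - 11!/3! + 11!/4! - 11!/5! + 11!/6! - 11!/7! + 11!/8! - 11!/9! + 11!/10! - 11!/11!
= 39916800 - 39916800 + 19958400 - 6652800 + 1663200 - 332640 + 55440 - 7920 + 990 - 110 + 11 - 1
= 14684570

14684570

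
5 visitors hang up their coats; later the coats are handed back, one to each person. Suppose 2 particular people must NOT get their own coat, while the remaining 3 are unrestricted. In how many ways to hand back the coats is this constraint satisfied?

Inclusion-exclusion on the 2 forbidden self-matches:
Σ_{j=0}^{2} (-1)^j C(2,j)(5-j)!
= C(2,0)·5! - C(2,1)·4! + C(2,2)·3!
= 120 - 48 + 6
= 78

78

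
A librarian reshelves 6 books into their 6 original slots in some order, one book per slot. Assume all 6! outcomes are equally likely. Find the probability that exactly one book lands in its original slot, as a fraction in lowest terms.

11/30

Favorable outcomes: C(6,1)·!5 = 6·44 = 264.
Total outcomes: 6! = 720.
Probability = 264/720 = 11/30.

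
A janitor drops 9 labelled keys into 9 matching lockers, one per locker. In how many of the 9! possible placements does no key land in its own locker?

133496

Use !n = n·!(n-1) + (-1)^n.
!9 = 9·14833 - 1 = 133496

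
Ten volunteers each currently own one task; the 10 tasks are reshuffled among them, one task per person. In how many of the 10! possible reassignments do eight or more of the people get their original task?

46

Sum C(10,i)·!(10-i) for i = 8..10:
  i=8: C(10,8)·!2 = 45·1 = 45
  i=9: C(10,9)·!1 = 10·0 = 0
  i=10: C(10,10)·!0 = 1·1 = 1
Total = 46.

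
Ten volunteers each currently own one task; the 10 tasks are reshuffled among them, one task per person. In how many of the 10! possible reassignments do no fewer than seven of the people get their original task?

286

# with exactly i fixed is C(10,i)·!(10-i); sum over i=7..10:
  i=7: C(10,7)·!3 = 120·2 = 240
  i=8: C(10,8)·!2 = 45·1 = 45
  i=9: C(10,9)·!1 = 10·0 = 0
  i=10: C(10,10)·!0 = 1·1 = 1
Total = 286.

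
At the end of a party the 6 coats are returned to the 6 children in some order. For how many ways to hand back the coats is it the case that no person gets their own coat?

265

By inclusion-exclusion, !6 = Σ (-1)^k · 6!/k! for k=0..6
= 6! - 6!/1! + 6!/2! - 6!/3! + 6!/4! - 6!/5! + 6!/6!
= 720 - 720 + 360 - 120 + 30 - 6 + 1
= 265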